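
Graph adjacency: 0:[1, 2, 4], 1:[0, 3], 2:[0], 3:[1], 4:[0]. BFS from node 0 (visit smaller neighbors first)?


BFS queue: start with [0]
Visit order: [0, 1, 2, 4, 3]


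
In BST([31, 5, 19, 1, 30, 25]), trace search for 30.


BST root = 31
Search for 30: compare at each node
Path: [31, 5, 19, 30]


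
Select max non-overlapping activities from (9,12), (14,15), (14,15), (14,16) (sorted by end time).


Greedy: pick earliest-ending, then skip overlaps.
Selected (2 activities): [(9, 12), (14, 15)]


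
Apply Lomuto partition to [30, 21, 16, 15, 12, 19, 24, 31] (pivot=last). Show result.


Elements <= 31 go left of pivot.
Result: [30, 21, 16, 15, 12, 19, 24, 31], pivot at index 7


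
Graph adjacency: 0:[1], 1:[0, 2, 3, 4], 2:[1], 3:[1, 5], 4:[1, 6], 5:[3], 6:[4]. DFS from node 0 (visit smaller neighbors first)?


DFS stack-based: start with [0]
Visit order: [0, 1, 2, 3, 5, 4, 6]


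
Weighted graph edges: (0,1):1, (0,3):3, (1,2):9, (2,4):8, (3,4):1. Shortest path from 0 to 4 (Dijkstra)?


Dijkstra from 0:
Distances: {0: 0, 1: 1, 2: 10, 3: 3, 4: 4}
Shortest distance to 4 = 4, path = [0, 3, 4]


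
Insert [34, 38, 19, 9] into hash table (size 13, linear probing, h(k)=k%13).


Insertions: 34->slot 8; 38->slot 12; 19->slot 6; 9->slot 9
Table: [None, None, None, None, None, None, 19, None, 34, 9, None, None, 38]


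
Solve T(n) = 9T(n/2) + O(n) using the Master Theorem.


a=9, b=2, c=1. log_2(9)=3.170 > c=1. Case 1: O(n^log_b(a)) = O(n^3.170)
Complexity: O(n^3.170)


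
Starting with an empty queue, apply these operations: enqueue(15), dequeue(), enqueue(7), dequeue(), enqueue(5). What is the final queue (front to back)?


enqueue(15) -> [15]
dequeue() returns 15 -> []
enqueue(7) -> [7]
dequeue() returns 7 -> []
enqueue(5) -> [5]
Final queue (front to back): [5]


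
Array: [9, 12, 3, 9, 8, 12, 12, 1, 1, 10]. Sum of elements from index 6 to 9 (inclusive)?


Prefix sums: [0, 9, 21, 24, 33, 41, 53, 65, 66, 67, 77]
Sum[6..9] = prefix[10] - prefix[6] = 77 - 53 = 24


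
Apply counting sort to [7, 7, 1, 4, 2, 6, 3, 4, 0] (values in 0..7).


Count array: [1, 1, 1, 1, 2, 0, 1, 2]
Reconstruct: [0, 1, 2, 3, 4, 4, 6, 7, 7]


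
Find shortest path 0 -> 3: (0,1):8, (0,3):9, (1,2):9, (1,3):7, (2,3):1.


Dijkstra from 0:
Distances: {0: 0, 1: 8, 2: 10, 3: 9}
Shortest distance to 3 = 9, path = [0, 3]


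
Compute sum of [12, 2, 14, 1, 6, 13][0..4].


Prefix sums: [0, 12, 14, 28, 29, 35, 48]
Sum[0..4] = prefix[5] - prefix[0] = 35 - 0 = 35


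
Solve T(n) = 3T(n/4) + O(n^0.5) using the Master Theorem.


a=3, b=4, c=0.5. log_4(3)=0.792 > c=0.5. Case 1: O(n^log_b(a)) = O(n^0.792)
Complexity: O(n^0.792)


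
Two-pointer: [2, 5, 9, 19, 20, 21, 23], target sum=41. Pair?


Two pointers: lo=0, hi=6
Found pair: (20, 21) summing to 41


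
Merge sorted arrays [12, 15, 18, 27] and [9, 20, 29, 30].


Compare heads, take smaller each step.
Merged: [9, 12, 15, 18, 20, 27, 29, 30]


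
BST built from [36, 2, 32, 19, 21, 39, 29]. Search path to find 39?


BST root = 36
Search for 39: compare at each node
Path: [36, 39]


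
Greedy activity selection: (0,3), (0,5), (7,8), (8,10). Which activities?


Greedy: pick earliest-ending, then skip overlaps.
Selected (3 activities): [(0, 3), (7, 8), (8, 10)]


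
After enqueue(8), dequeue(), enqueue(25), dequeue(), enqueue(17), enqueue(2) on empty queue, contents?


enqueue(8) -> [8]
dequeue() returns 8 -> []
enqueue(25) -> [25]
dequeue() returns 25 -> []
enqueue(17) -> [17]
enqueue(2) -> [17, 2]
Final queue (front to back): [17, 2]


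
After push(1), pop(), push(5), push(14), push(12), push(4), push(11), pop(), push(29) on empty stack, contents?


push(1) -> [1]
pop() returns 1 -> []
push(5) -> [5]
push(14) -> [5, 14]
push(12) -> [5, 14, 12]
push(4) -> [5, 14, 12, 4]
push(11) -> [5, 14, 12, 4, 11]
pop() returns 11 -> [5, 14, 12, 4]
push(29) -> [5, 14, 12, 4, 29]
Final stack (bottom to top): [5, 14, 12, 4, 29]


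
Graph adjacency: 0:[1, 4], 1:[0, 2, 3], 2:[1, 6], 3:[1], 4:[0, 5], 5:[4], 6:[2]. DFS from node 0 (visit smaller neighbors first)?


DFS stack-based: start with [0]
Visit order: [0, 1, 2, 6, 3, 4, 5]


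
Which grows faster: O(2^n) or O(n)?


linear grows slower than exponential
O(n) is asymptotically smaller; O(2^n) grows faster


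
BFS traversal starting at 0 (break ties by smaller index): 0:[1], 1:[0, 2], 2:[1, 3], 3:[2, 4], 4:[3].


BFS queue: start with [0]
Visit order: [0, 1, 2, 3, 4]


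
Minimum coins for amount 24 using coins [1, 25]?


dp[0]=0; dp[i]=1+min(dp[i-c] for c in coins)
...dp[19]=19, dp[20]=20, dp[21]=21, dp[22]=22, dp[23]=23, dp[24]=24
Minimum coins for 24 = 24


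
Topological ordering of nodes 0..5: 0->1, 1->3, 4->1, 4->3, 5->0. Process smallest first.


Kahn's algorithm, process smallest node first
Order: [2, 4, 5, 0, 1, 3]


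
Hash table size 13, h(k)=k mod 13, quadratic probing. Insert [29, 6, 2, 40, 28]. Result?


Insertions: 29->slot 3; 6->slot 6; 2->slot 2; 40->slot 1; 28->slot 11
Table: [None, 40, 2, 29, None, None, 6, None, None, None, None, 28, None]


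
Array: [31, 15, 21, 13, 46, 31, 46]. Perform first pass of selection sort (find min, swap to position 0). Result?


After one pass: [13, 15, 21, 31, 46, 31, 46]


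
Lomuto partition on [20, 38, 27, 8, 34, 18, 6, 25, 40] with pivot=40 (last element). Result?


Elements <= 40 go left of pivot.
Result: [20, 38, 27, 8, 34, 18, 6, 25, 40], pivot at index 8


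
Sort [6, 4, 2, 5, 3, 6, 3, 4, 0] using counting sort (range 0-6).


Count array: [1, 0, 1, 2, 2, 1, 2]
Reconstruct: [0, 2, 3, 3, 4, 4, 5, 6, 6]


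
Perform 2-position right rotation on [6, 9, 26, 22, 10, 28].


Right rotate by 2: [10, 28, 6, 9, 26, 22]


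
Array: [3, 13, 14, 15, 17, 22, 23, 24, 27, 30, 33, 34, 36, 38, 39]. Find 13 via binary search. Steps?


Search for 13:
[0,14] mid=7 arr[7]=24
[0,6] mid=3 arr[3]=15
[0,2] mid=1 arr[1]=13
Total: 3 comparisons


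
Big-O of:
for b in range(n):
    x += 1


Per nesting level: O(n) = O(n)
Complexity: O(n)


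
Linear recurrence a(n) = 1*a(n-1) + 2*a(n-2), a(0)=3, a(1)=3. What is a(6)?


Build bottom-up:
...a(4)=33, a(5)=63, a(6)=1*63+2*33=129


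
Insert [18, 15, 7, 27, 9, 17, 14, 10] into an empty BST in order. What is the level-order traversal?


Root = 18; build tree by BST insertion.
Level-Order traversal: [18, 15, 27, 7, 17, 9, 14, 10]


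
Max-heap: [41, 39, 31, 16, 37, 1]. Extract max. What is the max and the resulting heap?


Max = 41
Replace root with last, heapify down
Resulting heap: [39, 37, 31, 16, 1]


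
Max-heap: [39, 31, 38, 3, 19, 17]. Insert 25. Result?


Append 25: [39, 31, 38, 3, 19, 17, 25]
Bubble up: no swaps needed
Result: [39, 31, 38, 3, 19, 17, 25]


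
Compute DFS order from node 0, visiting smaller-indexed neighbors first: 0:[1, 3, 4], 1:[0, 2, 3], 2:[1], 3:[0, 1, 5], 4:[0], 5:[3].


DFS stack-based: start with [0]
Visit order: [0, 1, 2, 3, 5, 4]


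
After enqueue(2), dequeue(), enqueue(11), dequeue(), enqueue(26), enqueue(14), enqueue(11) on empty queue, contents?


enqueue(2) -> [2]
dequeue() returns 2 -> []
enqueue(11) -> [11]
dequeue() returns 11 -> []
enqueue(26) -> [26]
enqueue(14) -> [26, 14]
enqueue(11) -> [26, 14, 11]
Final queue (front to back): [26, 14, 11]


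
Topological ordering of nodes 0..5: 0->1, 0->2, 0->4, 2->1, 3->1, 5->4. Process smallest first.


Kahn's algorithm, process smallest node first
Order: [0, 2, 3, 1, 5, 4]


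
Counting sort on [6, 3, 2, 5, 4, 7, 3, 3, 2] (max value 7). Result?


Count array: [0, 0, 2, 3, 1, 1, 1, 1]
Reconstruct: [2, 2, 3, 3, 3, 4, 5, 6, 7]


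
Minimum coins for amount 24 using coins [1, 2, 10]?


dp[0]=0; dp[i]=1+min(dp[i-c] for c in coins)
...dp[19]=6, dp[20]=2, dp[21]=3, dp[22]=3, dp[23]=4, dp[24]=4
Minimum coins for 24 = 4


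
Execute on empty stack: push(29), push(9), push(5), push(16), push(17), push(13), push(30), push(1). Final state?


push(29) -> [29]
push(9) -> [29, 9]
push(5) -> [29, 9, 5]
push(16) -> [29, 9, 5, 16]
push(17) -> [29, 9, 5, 16, 17]
push(13) -> [29, 9, 5, 16, 17, 13]
push(30) -> [29, 9, 5, 16, 17, 13, 30]
push(1) -> [29, 9, 5, 16, 17, 13, 30, 1]
Final stack (bottom to top): [29, 9, 5, 16, 17, 13, 30, 1]


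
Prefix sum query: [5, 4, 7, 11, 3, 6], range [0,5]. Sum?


Prefix sums: [0, 5, 9, 16, 27, 30, 36]
Sum[0..5] = prefix[6] - prefix[0] = 36 - 0 = 36


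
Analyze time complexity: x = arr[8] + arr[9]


Analysis: constant-time operation, no loop
Complexity: O(1)


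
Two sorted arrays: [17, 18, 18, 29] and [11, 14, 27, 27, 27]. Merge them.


Compare heads, take smaller each step.
Merged: [11, 14, 17, 18, 18, 27, 27, 27, 29]


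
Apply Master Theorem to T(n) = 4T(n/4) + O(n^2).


a=4, b=4, c=2. log_4(4)=1 < c=2. Case 3: O(n^c) = O(n^2)
Complexity: O(n^2)


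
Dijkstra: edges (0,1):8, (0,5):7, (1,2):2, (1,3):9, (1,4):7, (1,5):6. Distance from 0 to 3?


Dijkstra from 0:
Distances: {0: 0, 1: 8, 2: 10, 3: 17, 4: 15, 5: 7}
Shortest distance to 3 = 17, path = [0, 1, 3]


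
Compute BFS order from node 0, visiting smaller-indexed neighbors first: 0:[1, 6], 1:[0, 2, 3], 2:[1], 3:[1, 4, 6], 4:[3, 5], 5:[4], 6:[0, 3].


BFS queue: start with [0]
Visit order: [0, 1, 6, 2, 3, 4, 5]


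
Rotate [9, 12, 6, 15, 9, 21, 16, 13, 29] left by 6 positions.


Left rotate by 6: [16, 13, 29, 9, 12, 6, 15, 9, 21]


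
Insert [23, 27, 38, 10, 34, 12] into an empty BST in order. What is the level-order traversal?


Root = 23; build tree by BST insertion.
Level-Order traversal: [23, 10, 27, 12, 38, 34]


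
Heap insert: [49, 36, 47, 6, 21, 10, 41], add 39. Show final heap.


Append 39: [49, 36, 47, 6, 21, 10, 41, 39]
Bubble up: swap idx 7(39) with idx 3(6); swap idx 3(39) with idx 1(36)
Result: [49, 39, 47, 36, 21, 10, 41, 6]


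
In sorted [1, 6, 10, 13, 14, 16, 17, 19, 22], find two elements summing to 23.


Two pointers: lo=0, hi=8
Found pair: (1, 22) summing to 23


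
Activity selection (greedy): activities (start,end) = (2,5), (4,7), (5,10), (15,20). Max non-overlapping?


Greedy: pick earliest-ending, then skip overlaps.
Selected (3 activities): [(2, 5), (5, 10), (15, 20)]


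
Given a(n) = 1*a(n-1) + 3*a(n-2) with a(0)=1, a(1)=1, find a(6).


Build bottom-up:
...a(4)=19, a(5)=40, a(6)=1*40+3*19=97


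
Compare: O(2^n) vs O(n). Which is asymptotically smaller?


linear grows slower than exponential
O(n) is asymptotically smaller; O(2^n) grows faster


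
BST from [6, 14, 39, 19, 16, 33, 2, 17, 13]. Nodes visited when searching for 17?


BST root = 6
Search for 17: compare at each node
Path: [6, 14, 39, 19, 16, 17]


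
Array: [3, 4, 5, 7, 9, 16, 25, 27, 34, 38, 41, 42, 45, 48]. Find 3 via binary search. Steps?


Search for 3:
[0,13] mid=6 arr[6]=25
[0,5] mid=2 arr[2]=5
[0,1] mid=0 arr[0]=3
Total: 3 comparisons


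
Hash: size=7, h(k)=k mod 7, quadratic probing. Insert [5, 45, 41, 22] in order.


Insertions: 5->slot 5; 45->slot 3; 41->slot 6; 22->slot 1
Table: [None, 22, None, 45, None, 5, 41]


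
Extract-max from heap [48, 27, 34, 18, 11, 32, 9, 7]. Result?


Max = 48
Replace root with last, heapify down
Resulting heap: [34, 27, 32, 18, 11, 7, 9]


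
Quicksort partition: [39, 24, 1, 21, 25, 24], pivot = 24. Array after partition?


Elements <= 24 go left of pivot.
Result: [24, 1, 21, 24, 25, 39], pivot at index 3


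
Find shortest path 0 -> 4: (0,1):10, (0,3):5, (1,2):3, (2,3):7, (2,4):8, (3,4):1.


Dijkstra from 0:
Distances: {0: 0, 1: 10, 2: 12, 3: 5, 4: 6}
Shortest distance to 4 = 6, path = [0, 3, 4]


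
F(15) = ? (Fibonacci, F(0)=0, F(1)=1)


F(n)=F(n-1)+F(n-2)
...F(13)=233, F(14)=377, F(15)=610


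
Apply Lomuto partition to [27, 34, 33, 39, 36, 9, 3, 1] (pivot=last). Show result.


Elements <= 1 go left of pivot.
Result: [1, 34, 33, 39, 36, 9, 3, 27], pivot at index 0


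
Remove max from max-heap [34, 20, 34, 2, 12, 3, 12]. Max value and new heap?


Max = 34
Replace root with last, heapify down
Resulting heap: [34, 20, 12, 2, 12, 3]


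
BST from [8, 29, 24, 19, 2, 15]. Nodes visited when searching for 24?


BST root = 8
Search for 24: compare at each node
Path: [8, 29, 24]


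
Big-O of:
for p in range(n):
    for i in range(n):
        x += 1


Per nesting level: O(n) * O(n) = O(n^2)
Complexity: O(n^2)


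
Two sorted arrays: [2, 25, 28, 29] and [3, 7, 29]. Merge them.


Compare heads, take smaller each step.
Merged: [2, 3, 7, 25, 28, 29, 29]


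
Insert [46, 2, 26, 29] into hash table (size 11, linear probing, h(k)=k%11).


Insertions: 46->slot 2; 2->slot 3; 26->slot 4; 29->slot 7
Table: [None, None, 46, 2, 26, None, None, 29, None, None, None]


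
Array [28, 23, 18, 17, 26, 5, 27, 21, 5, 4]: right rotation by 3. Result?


Right rotate by 3: [21, 5, 4, 28, 23, 18, 17, 26, 5, 27]


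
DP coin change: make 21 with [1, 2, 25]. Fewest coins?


dp[0]=0; dp[i]=1+min(dp[i-c] for c in coins)
...dp[16]=8, dp[17]=9, dp[18]=9, dp[19]=10, dp[20]=10, dp[21]=11
Minimum coins for 21 = 11


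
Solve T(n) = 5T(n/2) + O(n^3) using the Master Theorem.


a=5, b=2, c=3. log_2(5)=2.322 < c=3. Case 3: O(n^c) = O(n^3)
Complexity: O(n^3)


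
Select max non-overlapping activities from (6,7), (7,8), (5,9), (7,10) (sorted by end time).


Greedy: pick earliest-ending, then skip overlaps.
Selected (2 activities): [(6, 7), (7, 8)]


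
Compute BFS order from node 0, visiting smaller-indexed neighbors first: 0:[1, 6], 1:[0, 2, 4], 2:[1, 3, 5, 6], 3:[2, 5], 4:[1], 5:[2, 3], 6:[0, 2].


BFS queue: start with [0]
Visit order: [0, 1, 6, 2, 4, 3, 5]


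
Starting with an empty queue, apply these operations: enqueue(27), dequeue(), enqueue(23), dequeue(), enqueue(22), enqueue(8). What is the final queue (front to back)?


enqueue(27) -> [27]
dequeue() returns 27 -> []
enqueue(23) -> [23]
dequeue() returns 23 -> []
enqueue(22) -> [22]
enqueue(8) -> [22, 8]
Final queue (front to back): [22, 8]


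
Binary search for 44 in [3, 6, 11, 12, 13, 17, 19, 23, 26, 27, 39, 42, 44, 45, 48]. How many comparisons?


Search for 44:
[0,14] mid=7 arr[7]=23
[8,14] mid=11 arr[11]=42
[12,14] mid=13 arr[13]=45
[12,12] mid=12 arr[12]=44
Total: 4 comparisons


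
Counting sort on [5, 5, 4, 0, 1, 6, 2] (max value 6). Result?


Count array: [1, 1, 1, 0, 1, 2, 1]
Reconstruct: [0, 1, 2, 4, 5, 5, 6]


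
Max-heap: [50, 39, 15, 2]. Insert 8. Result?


Append 8: [50, 39, 15, 2, 8]
Bubble up: no swaps needed
Result: [50, 39, 15, 2, 8]


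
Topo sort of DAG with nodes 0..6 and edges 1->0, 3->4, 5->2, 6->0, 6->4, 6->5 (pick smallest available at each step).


Kahn's algorithm, process smallest node first
Order: [1, 3, 6, 0, 4, 5, 2]


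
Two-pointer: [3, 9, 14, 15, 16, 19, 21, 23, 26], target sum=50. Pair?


Two pointers: lo=0, hi=8
No pair sums to 50


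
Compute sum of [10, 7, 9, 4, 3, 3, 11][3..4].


Prefix sums: [0, 10, 17, 26, 30, 33, 36, 47]
Sum[3..4] = prefix[5] - prefix[3] = 33 - 26 = 7


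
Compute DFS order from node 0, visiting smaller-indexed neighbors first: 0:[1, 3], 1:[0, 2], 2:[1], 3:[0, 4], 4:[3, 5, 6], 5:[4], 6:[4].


DFS stack-based: start with [0]
Visit order: [0, 1, 2, 3, 4, 5, 6]


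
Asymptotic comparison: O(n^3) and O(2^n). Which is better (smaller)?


cubic grows slower than exponential
O(n^3) is asymptotically smaller; O(2^n) grows faster


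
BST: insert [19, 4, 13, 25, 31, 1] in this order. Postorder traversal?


Root = 19; build tree by BST insertion.
Postorder traversal: [1, 13, 4, 31, 25, 19]


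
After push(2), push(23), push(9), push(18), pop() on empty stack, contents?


push(2) -> [2]
push(23) -> [2, 23]
push(9) -> [2, 23, 9]
push(18) -> [2, 23, 9, 18]
pop() returns 18 -> [2, 23, 9]
Final stack (bottom to top): [2, 23, 9]


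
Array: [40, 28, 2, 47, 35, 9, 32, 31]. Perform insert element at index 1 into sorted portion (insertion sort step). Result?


After one pass: [28, 40, 2, 47, 35, 9, 32, 31]


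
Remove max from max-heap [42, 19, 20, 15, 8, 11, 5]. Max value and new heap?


Max = 42
Replace root with last, heapify down
Resulting heap: [20, 19, 11, 15, 8, 5]


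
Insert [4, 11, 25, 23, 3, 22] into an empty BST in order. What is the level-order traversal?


Root = 4; build tree by BST insertion.
Level-Order traversal: [4, 3, 11, 25, 23, 22]


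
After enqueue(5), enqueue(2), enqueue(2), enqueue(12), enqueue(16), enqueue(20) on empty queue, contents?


enqueue(5) -> [5]
enqueue(2) -> [5, 2]
enqueue(2) -> [5, 2, 2]
enqueue(12) -> [5, 2, 2, 12]
enqueue(16) -> [5, 2, 2, 12, 16]
enqueue(20) -> [5, 2, 2, 12, 16, 20]
Final queue (front to back): [5, 2, 2, 12, 16, 20]


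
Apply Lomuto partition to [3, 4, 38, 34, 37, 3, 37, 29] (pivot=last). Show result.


Elements <= 29 go left of pivot.
Result: [3, 4, 3, 29, 37, 38, 37, 34], pivot at index 3


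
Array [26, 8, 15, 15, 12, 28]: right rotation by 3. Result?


Right rotate by 3: [15, 12, 28, 26, 8, 15]


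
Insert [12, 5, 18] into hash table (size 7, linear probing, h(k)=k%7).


Insertions: 12->slot 5; 5->slot 6; 18->slot 4
Table: [None, None, None, None, 18, 12, 5]


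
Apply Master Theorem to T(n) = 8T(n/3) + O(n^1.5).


a=8, b=3, c=1.5. log_3(8)=1.893 > c=1.5. Case 1: O(n^log_b(a)) = O(n^1.893)
Complexity: O(n^1.893)


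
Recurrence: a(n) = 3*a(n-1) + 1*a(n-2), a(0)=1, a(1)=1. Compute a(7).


Build bottom-up:
...a(5)=142, a(6)=469, a(7)=3*469+1*142=1549


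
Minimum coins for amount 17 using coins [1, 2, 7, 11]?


dp[0]=0; dp[i]=1+min(dp[i-c] for c in coins)
...dp[12]=2, dp[13]=2, dp[14]=2, dp[15]=3, dp[16]=3, dp[17]=4
Minimum coins for 17 = 4


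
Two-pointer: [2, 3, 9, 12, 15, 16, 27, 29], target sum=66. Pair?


Two pointers: lo=0, hi=7
No pair sums to 66


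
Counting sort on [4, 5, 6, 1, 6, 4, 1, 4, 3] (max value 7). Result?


Count array: [0, 2, 0, 1, 3, 1, 2, 0]
Reconstruct: [1, 1, 3, 4, 4, 4, 5, 6, 6]


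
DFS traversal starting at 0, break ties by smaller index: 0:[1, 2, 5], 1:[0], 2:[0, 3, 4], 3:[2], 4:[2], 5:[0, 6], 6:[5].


DFS stack-based: start with [0]
Visit order: [0, 1, 2, 3, 4, 5, 6]


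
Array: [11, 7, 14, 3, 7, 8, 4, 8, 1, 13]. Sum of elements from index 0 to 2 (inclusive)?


Prefix sums: [0, 11, 18, 32, 35, 42, 50, 54, 62, 63, 76]
Sum[0..2] = prefix[3] - prefix[0] = 32 - 0 = 32


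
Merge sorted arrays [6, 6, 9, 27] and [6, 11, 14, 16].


Compare heads, take smaller each step.
Merged: [6, 6, 6, 9, 11, 14, 16, 27]


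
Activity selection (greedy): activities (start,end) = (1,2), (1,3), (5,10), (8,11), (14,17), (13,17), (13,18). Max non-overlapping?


Greedy: pick earliest-ending, then skip overlaps.
Selected (3 activities): [(1, 2), (5, 10), (14, 17)]


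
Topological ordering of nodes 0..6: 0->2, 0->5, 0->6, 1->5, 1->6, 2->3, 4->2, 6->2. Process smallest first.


Kahn's algorithm, process smallest node first
Order: [0, 1, 4, 5, 6, 2, 3]


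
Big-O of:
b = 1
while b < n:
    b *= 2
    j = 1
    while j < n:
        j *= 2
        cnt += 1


Per nesting level: O(log n) * O(log n) = O((log n)^2)
Complexity: O((log n)^2)


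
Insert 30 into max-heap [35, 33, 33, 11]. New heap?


Append 30: [35, 33, 33, 11, 30]
Bubble up: no swaps needed
Result: [35, 33, 33, 11, 30]


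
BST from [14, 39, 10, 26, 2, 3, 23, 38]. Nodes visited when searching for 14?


BST root = 14
Search for 14: compare at each node
Path: [14]


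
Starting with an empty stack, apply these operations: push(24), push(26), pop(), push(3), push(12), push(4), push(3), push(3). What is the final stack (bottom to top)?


push(24) -> [24]
push(26) -> [24, 26]
pop() returns 26 -> [24]
push(3) -> [24, 3]
push(12) -> [24, 3, 12]
push(4) -> [24, 3, 12, 4]
push(3) -> [24, 3, 12, 4, 3]
push(3) -> [24, 3, 12, 4, 3, 3]
Final stack (bottom to top): [24, 3, 12, 4, 3, 3]


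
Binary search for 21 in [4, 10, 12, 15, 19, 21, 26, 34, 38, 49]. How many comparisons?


Search for 21:
[0,9] mid=4 arr[4]=19
[5,9] mid=7 arr[7]=34
[5,6] mid=5 arr[5]=21
Total: 3 comparisons


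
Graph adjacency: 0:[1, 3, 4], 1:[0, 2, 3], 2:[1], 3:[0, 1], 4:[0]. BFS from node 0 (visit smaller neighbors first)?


BFS queue: start with [0]
Visit order: [0, 1, 3, 4, 2]


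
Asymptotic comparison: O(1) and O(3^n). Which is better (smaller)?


constant grows slower than exponential (base 3)
O(1) is asymptotically smaller; O(3^n) grows faster


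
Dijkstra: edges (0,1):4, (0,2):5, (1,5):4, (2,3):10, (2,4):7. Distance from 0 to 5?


Dijkstra from 0:
Distances: {0: 0, 1: 4, 2: 5, 3: 15, 4: 12, 5: 8}
Shortest distance to 5 = 8, path = [0, 1, 5]


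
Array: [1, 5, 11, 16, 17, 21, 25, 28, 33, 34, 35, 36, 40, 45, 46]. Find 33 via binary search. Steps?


Search for 33:
[0,14] mid=7 arr[7]=28
[8,14] mid=11 arr[11]=36
[8,10] mid=9 arr[9]=34
[8,8] mid=8 arr[8]=33
Total: 4 comparisons


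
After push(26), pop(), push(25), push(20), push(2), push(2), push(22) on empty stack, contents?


push(26) -> [26]
pop() returns 26 -> []
push(25) -> [25]
push(20) -> [25, 20]
push(2) -> [25, 20, 2]
push(2) -> [25, 20, 2, 2]
push(22) -> [25, 20, 2, 2, 22]
Final stack (bottom to top): [25, 20, 2, 2, 22]


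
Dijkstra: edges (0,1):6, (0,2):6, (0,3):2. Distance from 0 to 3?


Dijkstra from 0:
Distances: {0: 0, 1: 6, 2: 6, 3: 2}
Shortest distance to 3 = 2, path = [0, 3]


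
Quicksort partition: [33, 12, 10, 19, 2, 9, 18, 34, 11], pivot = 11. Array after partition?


Elements <= 11 go left of pivot.
Result: [10, 2, 9, 11, 12, 33, 18, 34, 19], pivot at index 3


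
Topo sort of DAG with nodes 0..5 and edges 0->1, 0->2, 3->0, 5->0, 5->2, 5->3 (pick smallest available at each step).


Kahn's algorithm, process smallest node first
Order: [4, 5, 3, 0, 1, 2]


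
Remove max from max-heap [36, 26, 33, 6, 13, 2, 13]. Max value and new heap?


Max = 36
Replace root with last, heapify down
Resulting heap: [33, 26, 13, 6, 13, 2]


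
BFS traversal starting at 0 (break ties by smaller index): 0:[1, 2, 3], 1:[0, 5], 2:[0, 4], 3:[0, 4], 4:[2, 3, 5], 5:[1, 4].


BFS queue: start with [0]
Visit order: [0, 1, 2, 3, 5, 4]


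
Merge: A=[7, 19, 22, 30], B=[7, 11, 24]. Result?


Compare heads, take smaller each step.
Merged: [7, 7, 11, 19, 22, 24, 30]


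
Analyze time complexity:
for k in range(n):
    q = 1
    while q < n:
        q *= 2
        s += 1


Per nesting level: O(n) * O(log n) = O(n log n)
Complexity: O(n log n)


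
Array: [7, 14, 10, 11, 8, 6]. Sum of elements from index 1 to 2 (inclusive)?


Prefix sums: [0, 7, 21, 31, 42, 50, 56]
Sum[1..2] = prefix[3] - prefix[1] = 31 - 7 = 24


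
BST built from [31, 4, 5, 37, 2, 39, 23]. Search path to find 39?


BST root = 31
Search for 39: compare at each node
Path: [31, 37, 39]


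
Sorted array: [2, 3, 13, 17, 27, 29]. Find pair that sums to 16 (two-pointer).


Two pointers: lo=0, hi=5
Found pair: (3, 13) summing to 16


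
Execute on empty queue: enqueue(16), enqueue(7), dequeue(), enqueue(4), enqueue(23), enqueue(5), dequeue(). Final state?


enqueue(16) -> [16]
enqueue(7) -> [16, 7]
dequeue() returns 16 -> [7]
enqueue(4) -> [7, 4]
enqueue(23) -> [7, 4, 23]
enqueue(5) -> [7, 4, 23, 5]
dequeue() returns 7 -> [4, 23, 5]
Final queue (front to back): [4, 23, 5]


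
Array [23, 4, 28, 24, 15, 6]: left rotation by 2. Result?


Left rotate by 2: [28, 24, 15, 6, 23, 4]


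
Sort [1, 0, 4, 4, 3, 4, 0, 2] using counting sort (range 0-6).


Count array: [2, 1, 1, 1, 3, 0, 0]
Reconstruct: [0, 0, 1, 2, 3, 4, 4, 4]


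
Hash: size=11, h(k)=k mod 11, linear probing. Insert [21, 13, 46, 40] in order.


Insertions: 21->slot 10; 13->slot 2; 46->slot 3; 40->slot 7
Table: [None, None, 13, 46, None, None, None, 40, None, None, 21]


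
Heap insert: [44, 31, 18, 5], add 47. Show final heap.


Append 47: [44, 31, 18, 5, 47]
Bubble up: swap idx 4(47) with idx 1(31); swap idx 1(47) with idx 0(44)
Result: [47, 44, 18, 5, 31]


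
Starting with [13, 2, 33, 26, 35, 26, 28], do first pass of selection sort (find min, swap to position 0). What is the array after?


After one pass: [2, 13, 33, 26, 35, 26, 28]


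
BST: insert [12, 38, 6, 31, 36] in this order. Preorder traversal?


Root = 12; build tree by BST insertion.
Preorder traversal: [12, 6, 38, 31, 36]


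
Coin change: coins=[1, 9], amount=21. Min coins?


dp[0]=0; dp[i]=1+min(dp[i-c] for c in coins)
...dp[16]=8, dp[17]=9, dp[18]=2, dp[19]=3, dp[20]=4, dp[21]=5
Minimum coins for 21 = 5


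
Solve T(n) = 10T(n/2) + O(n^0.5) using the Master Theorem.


a=10, b=2, c=0.5. log_2(10)=3.322 > c=0.5. Case 1: O(n^log_b(a)) = O(n^3.322)
Complexity: O(n^3.322)


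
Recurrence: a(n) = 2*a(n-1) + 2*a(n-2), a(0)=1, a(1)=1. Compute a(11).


Build bottom-up:
...a(9)=4240, a(10)=11584, a(11)=2*11584+2*4240=31648


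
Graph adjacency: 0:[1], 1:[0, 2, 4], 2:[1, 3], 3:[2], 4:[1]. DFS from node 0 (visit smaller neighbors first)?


DFS stack-based: start with [0]
Visit order: [0, 1, 2, 3, 4]


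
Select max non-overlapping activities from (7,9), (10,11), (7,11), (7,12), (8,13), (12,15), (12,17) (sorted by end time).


Greedy: pick earliest-ending, then skip overlaps.
Selected (3 activities): [(7, 9), (10, 11), (12, 15)]


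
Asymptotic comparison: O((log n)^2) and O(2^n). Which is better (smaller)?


polylogarithmic grows slower than exponential
O((log n)^2) is asymptotically smaller; O(2^n) grows faster


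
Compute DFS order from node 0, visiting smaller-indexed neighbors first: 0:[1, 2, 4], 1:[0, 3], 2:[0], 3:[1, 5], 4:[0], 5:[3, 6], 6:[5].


DFS stack-based: start with [0]
Visit order: [0, 1, 3, 5, 6, 2, 4]


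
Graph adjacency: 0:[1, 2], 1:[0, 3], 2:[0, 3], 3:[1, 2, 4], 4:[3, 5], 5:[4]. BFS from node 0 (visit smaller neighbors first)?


BFS queue: start with [0]
Visit order: [0, 1, 2, 3, 4, 5]


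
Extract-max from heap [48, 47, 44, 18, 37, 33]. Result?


Max = 48
Replace root with last, heapify down
Resulting heap: [47, 37, 44, 18, 33]


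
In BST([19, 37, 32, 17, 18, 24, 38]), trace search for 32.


BST root = 19
Search for 32: compare at each node
Path: [19, 37, 32]


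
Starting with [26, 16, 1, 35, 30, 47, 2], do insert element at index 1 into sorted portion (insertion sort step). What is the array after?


After one pass: [16, 26, 1, 35, 30, 47, 2]


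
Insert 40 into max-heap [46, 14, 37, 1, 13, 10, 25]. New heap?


Append 40: [46, 14, 37, 1, 13, 10, 25, 40]
Bubble up: swap idx 7(40) with idx 3(1); swap idx 3(40) with idx 1(14)
Result: [46, 40, 37, 14, 13, 10, 25, 1]


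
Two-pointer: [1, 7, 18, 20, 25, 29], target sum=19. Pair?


Two pointers: lo=0, hi=5
Found pair: (1, 18) summing to 19


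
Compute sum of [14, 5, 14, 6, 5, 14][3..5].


Prefix sums: [0, 14, 19, 33, 39, 44, 58]
Sum[3..5] = prefix[6] - prefix[3] = 58 - 33 = 25


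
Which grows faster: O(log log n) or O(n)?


double-logarithmic grows slower than linear
O(log log n) is asymptotically smaller; O(n) grows faster


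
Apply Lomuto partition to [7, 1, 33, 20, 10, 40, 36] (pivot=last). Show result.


Elements <= 36 go left of pivot.
Result: [7, 1, 33, 20, 10, 36, 40], pivot at index 5


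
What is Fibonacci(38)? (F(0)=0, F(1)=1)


F(n)=F(n-1)+F(n-2)
...F(36)=14930352, F(37)=24157817, F(38)=39088169


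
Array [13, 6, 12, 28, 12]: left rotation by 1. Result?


Left rotate by 1: [6, 12, 28, 12, 13]


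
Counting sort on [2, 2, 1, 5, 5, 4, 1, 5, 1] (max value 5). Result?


Count array: [0, 3, 2, 0, 1, 3]
Reconstruct: [1, 1, 1, 2, 2, 4, 5, 5, 5]


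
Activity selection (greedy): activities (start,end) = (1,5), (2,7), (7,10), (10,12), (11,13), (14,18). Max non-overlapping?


Greedy: pick earliest-ending, then skip overlaps.
Selected (4 activities): [(1, 5), (7, 10), (10, 12), (14, 18)]


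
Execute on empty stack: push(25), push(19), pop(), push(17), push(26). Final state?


push(25) -> [25]
push(19) -> [25, 19]
pop() returns 19 -> [25]
push(17) -> [25, 17]
push(26) -> [25, 17, 26]
Final stack (bottom to top): [25, 17, 26]


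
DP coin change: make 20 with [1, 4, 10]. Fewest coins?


dp[0]=0; dp[i]=1+min(dp[i-c] for c in coins)
...dp[15]=3, dp[16]=4, dp[17]=5, dp[18]=3, dp[19]=4, dp[20]=2
Minimum coins for 20 = 2


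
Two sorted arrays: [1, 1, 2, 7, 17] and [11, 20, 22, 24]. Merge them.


Compare heads, take smaller each step.
Merged: [1, 1, 2, 7, 11, 17, 20, 22, 24]


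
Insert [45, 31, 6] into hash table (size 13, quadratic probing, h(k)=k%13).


Insertions: 45->slot 6; 31->slot 5; 6->slot 7
Table: [None, None, None, None, None, 31, 45, 6, None, None, None, None, None]


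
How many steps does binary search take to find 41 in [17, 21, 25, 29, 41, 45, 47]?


Search for 41:
[0,6] mid=3 arr[3]=29
[4,6] mid=5 arr[5]=45
[4,4] mid=4 arr[4]=41
Total: 3 comparisons


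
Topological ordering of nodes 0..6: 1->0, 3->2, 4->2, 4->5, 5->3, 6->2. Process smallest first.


Kahn's algorithm, process smallest node first
Order: [1, 0, 4, 5, 3, 6, 2]


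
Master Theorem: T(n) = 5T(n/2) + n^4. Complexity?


a=5, b=2, c=4. log_2(5)=2.322 < c=4. Case 3: O(n^c) = O(n^4)
Complexity: O(n^4)


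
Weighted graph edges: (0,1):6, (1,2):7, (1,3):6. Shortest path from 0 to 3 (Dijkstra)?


Dijkstra from 0:
Distances: {0: 0, 1: 6, 2: 13, 3: 12}
Shortest distance to 3 = 12, path = [0, 1, 3]


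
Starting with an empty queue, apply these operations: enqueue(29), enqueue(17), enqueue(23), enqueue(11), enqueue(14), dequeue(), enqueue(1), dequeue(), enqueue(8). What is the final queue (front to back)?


enqueue(29) -> [29]
enqueue(17) -> [29, 17]
enqueue(23) -> [29, 17, 23]
enqueue(11) -> [29, 17, 23, 11]
enqueue(14) -> [29, 17, 23, 11, 14]
dequeue() returns 29 -> [17, 23, 11, 14]
enqueue(1) -> [17, 23, 11, 14, 1]
dequeue() returns 17 -> [23, 11, 14, 1]
enqueue(8) -> [23, 11, 14, 1, 8]
Final queue (front to back): [23, 11, 14, 1, 8]


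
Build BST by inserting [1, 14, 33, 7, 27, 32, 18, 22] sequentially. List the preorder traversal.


Root = 1; build tree by BST insertion.
Preorder traversal: [1, 14, 7, 33, 27, 18, 22, 32]


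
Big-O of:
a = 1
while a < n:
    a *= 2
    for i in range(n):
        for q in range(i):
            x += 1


Per nesting level: O(log n) * O(n) * O(n) [triangular over i] = O(n^2 log n)
Complexity: O(n^2 log n)


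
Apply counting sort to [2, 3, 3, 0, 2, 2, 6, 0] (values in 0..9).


Count array: [2, 0, 3, 2, 0, 0, 1, 0, 0, 0]
Reconstruct: [0, 0, 2, 2, 2, 3, 3, 6]


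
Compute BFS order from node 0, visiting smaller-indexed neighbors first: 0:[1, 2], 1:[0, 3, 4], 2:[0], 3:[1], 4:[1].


BFS queue: start with [0]
Visit order: [0, 1, 2, 3, 4]


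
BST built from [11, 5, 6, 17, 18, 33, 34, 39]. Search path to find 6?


BST root = 11
Search for 6: compare at each node
Path: [11, 5, 6]


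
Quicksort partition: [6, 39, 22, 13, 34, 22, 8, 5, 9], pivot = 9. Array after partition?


Elements <= 9 go left of pivot.
Result: [6, 8, 5, 9, 34, 22, 39, 22, 13], pivot at index 3


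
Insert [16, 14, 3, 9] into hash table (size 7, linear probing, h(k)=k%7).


Insertions: 16->slot 2; 14->slot 0; 3->slot 3; 9->slot 4
Table: [14, None, 16, 3, 9, None, None]


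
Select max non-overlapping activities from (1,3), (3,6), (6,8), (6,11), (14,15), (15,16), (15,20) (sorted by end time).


Greedy: pick earliest-ending, then skip overlaps.
Selected (5 activities): [(1, 3), (3, 6), (6, 8), (14, 15), (15, 16)]


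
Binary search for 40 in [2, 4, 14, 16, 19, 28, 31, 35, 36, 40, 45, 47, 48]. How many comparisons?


Search for 40:
[0,12] mid=6 arr[6]=31
[7,12] mid=9 arr[9]=40
Total: 2 comparisons


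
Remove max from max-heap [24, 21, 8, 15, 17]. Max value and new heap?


Max = 24
Replace root with last, heapify down
Resulting heap: [21, 17, 8, 15]


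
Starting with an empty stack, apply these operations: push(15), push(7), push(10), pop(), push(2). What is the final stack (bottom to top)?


push(15) -> [15]
push(7) -> [15, 7]
push(10) -> [15, 7, 10]
pop() returns 10 -> [15, 7]
push(2) -> [15, 7, 2]
Final stack (bottom to top): [15, 7, 2]


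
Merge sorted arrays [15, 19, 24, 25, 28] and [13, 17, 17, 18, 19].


Compare heads, take smaller each step.
Merged: [13, 15, 17, 17, 18, 19, 19, 24, 25, 28]


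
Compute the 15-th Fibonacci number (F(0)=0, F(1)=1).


F(n)=F(n-1)+F(n-2)
...F(13)=233, F(14)=377, F(15)=610


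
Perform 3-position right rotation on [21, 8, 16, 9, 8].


Right rotate by 3: [16, 9, 8, 21, 8]


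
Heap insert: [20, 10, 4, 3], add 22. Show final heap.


Append 22: [20, 10, 4, 3, 22]
Bubble up: swap idx 4(22) with idx 1(10); swap idx 1(22) with idx 0(20)
Result: [22, 20, 4, 3, 10]


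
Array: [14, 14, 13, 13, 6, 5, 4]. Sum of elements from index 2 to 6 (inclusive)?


Prefix sums: [0, 14, 28, 41, 54, 60, 65, 69]
Sum[2..6] = prefix[7] - prefix[2] = 69 - 28 = 41


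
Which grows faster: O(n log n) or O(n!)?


linearithmic grows slower than factorial
O(n log n) is asymptotically smaller; O(n!) grows faster


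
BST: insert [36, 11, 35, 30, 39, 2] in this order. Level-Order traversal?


Root = 36; build tree by BST insertion.
Level-Order traversal: [36, 11, 39, 2, 35, 30]


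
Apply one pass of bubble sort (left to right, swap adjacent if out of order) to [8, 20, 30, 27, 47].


After one pass: [8, 20, 27, 30, 47]


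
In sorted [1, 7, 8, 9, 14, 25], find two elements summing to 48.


Two pointers: lo=0, hi=5
No pair sums to 48


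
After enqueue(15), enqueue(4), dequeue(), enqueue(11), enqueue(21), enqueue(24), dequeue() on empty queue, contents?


enqueue(15) -> [15]
enqueue(4) -> [15, 4]
dequeue() returns 15 -> [4]
enqueue(11) -> [4, 11]
enqueue(21) -> [4, 11, 21]
enqueue(24) -> [4, 11, 21, 24]
dequeue() returns 4 -> [11, 21, 24]
Final queue (front to back): [11, 21, 24]


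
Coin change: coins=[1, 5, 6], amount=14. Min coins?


dp[0]=0; dp[i]=1+min(dp[i-c] for c in coins)
...dp[9]=4, dp[10]=2, dp[11]=2, dp[12]=2, dp[13]=3, dp[14]=4
Minimum coins for 14 = 4


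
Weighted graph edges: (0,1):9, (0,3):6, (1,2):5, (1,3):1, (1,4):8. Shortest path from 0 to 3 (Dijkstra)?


Dijkstra from 0:
Distances: {0: 0, 1: 7, 2: 12, 3: 6, 4: 15}
Shortest distance to 3 = 6, path = [0, 3]


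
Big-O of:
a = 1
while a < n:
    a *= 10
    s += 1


Per nesting level: O(log n) = O(log n)
Complexity: O(log n)


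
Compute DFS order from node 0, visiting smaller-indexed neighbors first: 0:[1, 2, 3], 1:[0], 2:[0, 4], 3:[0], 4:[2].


DFS stack-based: start with [0]
Visit order: [0, 1, 2, 4, 3]


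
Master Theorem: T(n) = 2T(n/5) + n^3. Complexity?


a=2, b=5, c=3. log_5(2)=0.431 < c=3. Case 3: O(n^c) = O(n^3)
Complexity: O(n^3)


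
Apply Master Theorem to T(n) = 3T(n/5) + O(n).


a=3, b=5, c=1. log_5(3)=0.683 < c=1. Case 3: O(n^c) = O(n)
Complexity: O(n)


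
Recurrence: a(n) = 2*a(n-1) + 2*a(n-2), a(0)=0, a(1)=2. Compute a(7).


Build bottom-up:
...a(5)=88, a(6)=240, a(7)=2*240+2*88=656


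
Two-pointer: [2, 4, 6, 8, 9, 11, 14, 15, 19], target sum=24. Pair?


Two pointers: lo=0, hi=8
Found pair: (9, 15) summing to 24


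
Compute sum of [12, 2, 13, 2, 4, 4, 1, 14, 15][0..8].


Prefix sums: [0, 12, 14, 27, 29, 33, 37, 38, 52, 67]
Sum[0..8] = prefix[9] - prefix[0] = 67 - 0 = 67


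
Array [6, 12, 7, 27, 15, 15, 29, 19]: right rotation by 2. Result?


Right rotate by 2: [29, 19, 6, 12, 7, 27, 15, 15]


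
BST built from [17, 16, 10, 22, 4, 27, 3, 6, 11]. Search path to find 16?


BST root = 17
Search for 16: compare at each node
Path: [17, 16]


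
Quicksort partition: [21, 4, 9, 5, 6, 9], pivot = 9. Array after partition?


Elements <= 9 go left of pivot.
Result: [4, 9, 5, 6, 9, 21], pivot at index 4


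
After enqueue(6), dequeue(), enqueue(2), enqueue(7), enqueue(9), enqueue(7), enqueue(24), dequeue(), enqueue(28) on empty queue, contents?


enqueue(6) -> [6]
dequeue() returns 6 -> []
enqueue(2) -> [2]
enqueue(7) -> [2, 7]
enqueue(9) -> [2, 7, 9]
enqueue(7) -> [2, 7, 9, 7]
enqueue(24) -> [2, 7, 9, 7, 24]
dequeue() returns 2 -> [7, 9, 7, 24]
enqueue(28) -> [7, 9, 7, 24, 28]
Final queue (front to back): [7, 9, 7, 24, 28]


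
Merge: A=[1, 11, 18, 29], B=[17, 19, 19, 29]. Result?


Compare heads, take smaller each step.
Merged: [1, 11, 17, 18, 19, 19, 29, 29]


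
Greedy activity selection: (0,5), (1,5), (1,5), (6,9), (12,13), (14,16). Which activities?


Greedy: pick earliest-ending, then skip overlaps.
Selected (4 activities): [(0, 5), (6, 9), (12, 13), (14, 16)]


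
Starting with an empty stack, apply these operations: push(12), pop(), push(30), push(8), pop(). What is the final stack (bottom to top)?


push(12) -> [12]
pop() returns 12 -> []
push(30) -> [30]
push(8) -> [30, 8]
pop() returns 8 -> [30]
Final stack (bottom to top): [30]


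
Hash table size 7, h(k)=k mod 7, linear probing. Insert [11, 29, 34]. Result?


Insertions: 11->slot 4; 29->slot 1; 34->slot 6
Table: [None, 29, None, None, 11, None, 34]


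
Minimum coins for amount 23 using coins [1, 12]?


dp[0]=0; dp[i]=1+min(dp[i-c] for c in coins)
...dp[18]=7, dp[19]=8, dp[20]=9, dp[21]=10, dp[22]=11, dp[23]=12
Minimum coins for 23 = 12


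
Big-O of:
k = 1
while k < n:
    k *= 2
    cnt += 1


Per nesting level: O(log n) = O(log n)
Complexity: O(log n)


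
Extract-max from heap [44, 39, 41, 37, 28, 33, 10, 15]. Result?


Max = 44
Replace root with last, heapify down
Resulting heap: [41, 39, 33, 37, 28, 15, 10]


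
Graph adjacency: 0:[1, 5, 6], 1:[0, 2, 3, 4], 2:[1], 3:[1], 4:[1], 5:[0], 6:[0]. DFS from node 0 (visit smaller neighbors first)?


DFS stack-based: start with [0]
Visit order: [0, 1, 2, 3, 4, 5, 6]


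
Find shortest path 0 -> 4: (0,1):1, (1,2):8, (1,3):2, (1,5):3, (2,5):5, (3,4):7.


Dijkstra from 0:
Distances: {0: 0, 1: 1, 2: 9, 3: 3, 4: 10, 5: 4}
Shortest distance to 4 = 10, path = [0, 1, 3, 4]


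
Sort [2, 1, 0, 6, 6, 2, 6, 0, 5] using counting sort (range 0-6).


Count array: [2, 1, 2, 0, 0, 1, 3]
Reconstruct: [0, 0, 1, 2, 2, 5, 6, 6, 6]


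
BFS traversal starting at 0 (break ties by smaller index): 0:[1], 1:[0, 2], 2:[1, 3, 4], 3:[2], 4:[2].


BFS queue: start with [0]
Visit order: [0, 1, 2, 3, 4]


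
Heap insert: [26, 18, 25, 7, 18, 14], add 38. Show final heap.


Append 38: [26, 18, 25, 7, 18, 14, 38]
Bubble up: swap idx 6(38) with idx 2(25); swap idx 2(38) with idx 0(26)
Result: [38, 18, 26, 7, 18, 14, 25]


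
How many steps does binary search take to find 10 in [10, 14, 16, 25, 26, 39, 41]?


Search for 10:
[0,6] mid=3 arr[3]=25
[0,2] mid=1 arr[1]=14
[0,0] mid=0 arr[0]=10
Total: 3 comparisons


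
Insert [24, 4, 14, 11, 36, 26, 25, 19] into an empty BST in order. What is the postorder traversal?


Root = 24; build tree by BST insertion.
Postorder traversal: [11, 19, 14, 4, 25, 26, 36, 24]


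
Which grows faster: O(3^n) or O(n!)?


exponential (base 3) grows slower than factorial
O(3^n) is asymptotically smaller; O(n!) grows faster


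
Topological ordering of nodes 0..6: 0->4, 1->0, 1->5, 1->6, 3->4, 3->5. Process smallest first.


Kahn's algorithm, process smallest node first
Order: [1, 0, 2, 3, 4, 5, 6]


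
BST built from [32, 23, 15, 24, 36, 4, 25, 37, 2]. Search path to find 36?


BST root = 32
Search for 36: compare at each node
Path: [32, 36]


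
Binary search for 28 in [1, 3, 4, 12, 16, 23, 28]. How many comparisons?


Search for 28:
[0,6] mid=3 arr[3]=12
[4,6] mid=5 arr[5]=23
[6,6] mid=6 arr[6]=28
Total: 3 comparisons
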